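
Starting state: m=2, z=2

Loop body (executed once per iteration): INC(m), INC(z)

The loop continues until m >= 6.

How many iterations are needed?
4

Tracing iterations:
Initial: m=2, z=2
After iteration 1: m=3, z=3
After iteration 2: m=4, z=4
After iteration 3: m=5, z=5
After iteration 4: m=6, z=6
m >= 6 now holds, so the loop exits after 4 iterations.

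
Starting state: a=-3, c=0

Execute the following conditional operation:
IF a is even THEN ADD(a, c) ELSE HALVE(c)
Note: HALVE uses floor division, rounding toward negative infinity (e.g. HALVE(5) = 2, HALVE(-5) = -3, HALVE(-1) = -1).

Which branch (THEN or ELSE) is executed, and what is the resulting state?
Branch: ELSE, Final state: a=-3, c=0

Evaluating condition: a is even
Condition is False, so ELSE branch executes
After HALVE(c): a=-3, c=0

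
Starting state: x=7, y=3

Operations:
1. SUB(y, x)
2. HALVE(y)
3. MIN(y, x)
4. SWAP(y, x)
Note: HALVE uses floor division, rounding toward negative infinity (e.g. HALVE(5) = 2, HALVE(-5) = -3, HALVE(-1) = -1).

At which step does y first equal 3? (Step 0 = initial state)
Step 0

Tracing y:
Initial: y = 3 ← first occurrence
After step 1: y = -4
After step 2: y = -2
After step 3: y = -2
After step 4: y = 7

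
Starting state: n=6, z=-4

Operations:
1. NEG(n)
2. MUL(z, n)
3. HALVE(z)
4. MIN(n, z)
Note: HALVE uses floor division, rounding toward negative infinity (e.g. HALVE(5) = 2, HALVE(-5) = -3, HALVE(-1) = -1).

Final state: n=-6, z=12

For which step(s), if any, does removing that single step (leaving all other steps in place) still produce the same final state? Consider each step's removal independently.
Step(s) 4

Testing removal of each single step:
Without step 1: final = n=-12, z=-12 (different)
Without step 2: final = n=-6, z=-2 (different)
Without step 3: final = n=-6, z=24 (different)
Without step 4: final = n=-6, z=12 (same)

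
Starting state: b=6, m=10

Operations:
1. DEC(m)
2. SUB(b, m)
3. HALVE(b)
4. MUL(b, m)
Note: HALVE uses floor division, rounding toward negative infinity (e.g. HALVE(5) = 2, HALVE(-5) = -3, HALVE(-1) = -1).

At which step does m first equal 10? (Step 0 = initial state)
Step 0

Tracing m:
Initial: m = 10 ← first occurrence
After step 1: m = 9
After step 2: m = 9
After step 3: m = 9
After step 4: m = 9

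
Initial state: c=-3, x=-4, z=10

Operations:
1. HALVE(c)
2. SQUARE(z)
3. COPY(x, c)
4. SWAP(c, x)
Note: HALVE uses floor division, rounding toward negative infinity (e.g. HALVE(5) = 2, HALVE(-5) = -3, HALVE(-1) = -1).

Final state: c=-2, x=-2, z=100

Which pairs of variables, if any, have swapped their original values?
None

Comparing initial and final values:
z: 10 → 100
x: -4 → -2
c: -3 → -2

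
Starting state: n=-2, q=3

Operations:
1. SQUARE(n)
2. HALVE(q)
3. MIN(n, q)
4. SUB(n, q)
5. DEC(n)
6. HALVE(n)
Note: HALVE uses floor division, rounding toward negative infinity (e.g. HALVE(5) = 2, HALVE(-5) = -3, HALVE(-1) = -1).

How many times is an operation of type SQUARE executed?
1

Counting SQUARE operations:
Step 1: SQUARE(n) ← SQUARE
Total: 1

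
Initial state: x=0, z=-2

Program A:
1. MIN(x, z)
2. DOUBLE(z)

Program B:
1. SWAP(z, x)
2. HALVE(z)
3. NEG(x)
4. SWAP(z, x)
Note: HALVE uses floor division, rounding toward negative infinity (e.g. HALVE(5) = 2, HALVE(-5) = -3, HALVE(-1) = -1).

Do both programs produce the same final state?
No

Program A final state: x=-2, z=-4
Program B final state: x=0, z=2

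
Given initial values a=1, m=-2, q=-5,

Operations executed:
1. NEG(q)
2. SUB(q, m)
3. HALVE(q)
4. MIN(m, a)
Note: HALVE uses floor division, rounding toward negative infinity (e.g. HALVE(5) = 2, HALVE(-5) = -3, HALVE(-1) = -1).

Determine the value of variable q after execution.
q = 3

Tracing execution:
Step 1: NEG(q) → q = 5
Step 2: SUB(q, m) → q = 7
Step 3: HALVE(q) → q = 3
Step 4: MIN(m, a) → q = 3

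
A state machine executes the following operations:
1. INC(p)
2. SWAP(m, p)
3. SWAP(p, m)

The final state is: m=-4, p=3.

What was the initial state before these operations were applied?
m=-4, p=2

Working backwards:
Final state: m=-4, p=3
Before step 3 (SWAP(p, m)): m=3, p=-4
Before step 2 (SWAP(m, p)): m=-4, p=3
Before step 1 (INC(p)): m=-4, p=2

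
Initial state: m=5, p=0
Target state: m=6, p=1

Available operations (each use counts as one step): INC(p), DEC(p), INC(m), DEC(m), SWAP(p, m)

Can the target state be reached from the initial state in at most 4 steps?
Yes

Path (2 steps): INC(p) → INC(m)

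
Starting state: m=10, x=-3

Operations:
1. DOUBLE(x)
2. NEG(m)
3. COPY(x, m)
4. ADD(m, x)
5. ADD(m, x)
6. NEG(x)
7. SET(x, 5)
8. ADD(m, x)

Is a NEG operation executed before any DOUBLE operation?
No

First NEG: step 2
First DOUBLE: step 1
Since 2 > 1, DOUBLE comes first.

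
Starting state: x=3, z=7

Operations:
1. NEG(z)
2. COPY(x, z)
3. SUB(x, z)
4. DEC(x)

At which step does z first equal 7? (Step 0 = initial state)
Step 0

Tracing z:
Initial: z = 7 ← first occurrence
After step 1: z = -7
After step 2: z = -7
After step 3: z = -7
After step 4: z = -7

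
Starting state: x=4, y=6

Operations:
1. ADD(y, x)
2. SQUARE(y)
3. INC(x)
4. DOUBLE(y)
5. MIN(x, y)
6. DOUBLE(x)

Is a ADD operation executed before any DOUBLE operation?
Yes

First ADD: step 1
First DOUBLE: step 4
Since 1 < 4, ADD comes first.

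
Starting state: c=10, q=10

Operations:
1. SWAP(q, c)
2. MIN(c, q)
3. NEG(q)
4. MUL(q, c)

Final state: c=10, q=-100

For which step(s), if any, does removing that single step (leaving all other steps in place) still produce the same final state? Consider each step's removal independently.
Step(s) 1, 2

Testing removal of each single step:
Without step 1: final = c=10, q=-100 (same)
Without step 2: final = c=10, q=-100 (same)
Without step 3: final = c=10, q=100 (different)
Without step 4: final = c=10, q=-10 (different)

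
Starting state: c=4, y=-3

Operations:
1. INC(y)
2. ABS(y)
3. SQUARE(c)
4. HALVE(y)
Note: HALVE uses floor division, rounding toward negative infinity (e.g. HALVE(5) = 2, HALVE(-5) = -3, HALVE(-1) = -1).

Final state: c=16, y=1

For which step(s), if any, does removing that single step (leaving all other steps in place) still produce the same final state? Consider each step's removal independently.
Step(s) 1

Testing removal of each single step:
Without step 1: final = c=16, y=1 (same)
Without step 2: final = c=16, y=-1 (different)
Without step 3: final = c=4, y=1 (different)
Without step 4: final = c=16, y=2 (different)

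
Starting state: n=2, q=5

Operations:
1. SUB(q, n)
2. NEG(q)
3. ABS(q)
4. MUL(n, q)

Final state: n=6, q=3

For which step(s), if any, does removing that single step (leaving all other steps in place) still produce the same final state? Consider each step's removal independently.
Step(s) 2

Testing removal of each single step:
Without step 1: final = n=10, q=5 (different)
Without step 2: final = n=6, q=3 (same)
Without step 3: final = n=-6, q=-3 (different)
Without step 4: final = n=2, q=3 (different)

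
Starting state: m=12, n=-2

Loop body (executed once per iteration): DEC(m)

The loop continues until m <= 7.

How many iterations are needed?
5

Tracing iterations:
Initial: m=12, n=-2
After iteration 1: m=11, n=-2
After iteration 2: m=10, n=-2
After iteration 3: m=9, n=-2
After iteration 4: m=8, n=-2
After iteration 5: m=7, n=-2
m <= 7 now holds, so the loop exits after 5 iterations.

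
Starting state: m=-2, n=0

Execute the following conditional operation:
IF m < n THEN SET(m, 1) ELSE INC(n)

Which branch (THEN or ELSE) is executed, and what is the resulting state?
Branch: THEN, Final state: m=1, n=0

Evaluating condition: m < n
m = -2, n = 0
Condition is True, so THEN branch executes
After SET(m, 1): m=1, n=0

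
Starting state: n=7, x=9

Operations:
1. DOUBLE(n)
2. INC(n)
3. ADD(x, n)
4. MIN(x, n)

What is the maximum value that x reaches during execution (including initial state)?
24

Values of x at each step:
Initial: x = 9
After step 1: x = 9
After step 2: x = 9
After step 3: x = 24 ← maximum
After step 4: x = 15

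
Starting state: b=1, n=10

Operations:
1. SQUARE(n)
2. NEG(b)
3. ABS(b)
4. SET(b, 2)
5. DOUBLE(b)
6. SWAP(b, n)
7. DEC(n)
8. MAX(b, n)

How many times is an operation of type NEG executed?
1

Counting NEG operations:
Step 2: NEG(b) ← NEG
Total: 1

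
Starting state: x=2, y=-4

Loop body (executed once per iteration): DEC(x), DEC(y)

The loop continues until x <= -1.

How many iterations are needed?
3

Tracing iterations:
Initial: x=2, y=-4
After iteration 1: x=1, y=-5
After iteration 2: x=0, y=-6
After iteration 3: x=-1, y=-7
x <= -1 now holds, so the loop exits after 3 iterations.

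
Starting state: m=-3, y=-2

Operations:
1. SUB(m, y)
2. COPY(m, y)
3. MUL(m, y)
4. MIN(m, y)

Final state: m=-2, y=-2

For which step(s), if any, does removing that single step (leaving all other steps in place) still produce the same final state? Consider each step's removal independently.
Step(s) 1, 2, 3

Testing removal of each single step:
Without step 1: final = m=-2, y=-2 (same)
Without step 2: final = m=-2, y=-2 (same)
Without step 3: final = m=-2, y=-2 (same)
Without step 4: final = m=4, y=-2 (different)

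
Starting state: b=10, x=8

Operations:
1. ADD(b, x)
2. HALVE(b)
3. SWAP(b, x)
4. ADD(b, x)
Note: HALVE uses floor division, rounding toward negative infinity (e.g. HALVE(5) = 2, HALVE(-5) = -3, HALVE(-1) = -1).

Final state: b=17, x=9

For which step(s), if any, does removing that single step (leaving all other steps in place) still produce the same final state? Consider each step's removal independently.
None - removing any single step changes the final result

Testing removal of each single step:
Without step 1: final = b=13, x=5 (different)
Without step 2: final = b=26, x=18 (different)
Without step 3: final = b=17, x=8 (different)
Without step 4: final = b=8, x=9 (different)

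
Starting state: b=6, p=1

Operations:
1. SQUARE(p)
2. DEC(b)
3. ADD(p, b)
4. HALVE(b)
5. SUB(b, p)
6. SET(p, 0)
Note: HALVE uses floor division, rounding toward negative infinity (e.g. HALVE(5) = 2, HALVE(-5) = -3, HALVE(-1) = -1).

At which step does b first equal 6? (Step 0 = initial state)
Step 0

Tracing b:
Initial: b = 6 ← first occurrence
After step 1: b = 6
After step 2: b = 5
After step 3: b = 5
After step 4: b = 2
After step 5: b = -4
After step 6: b = -4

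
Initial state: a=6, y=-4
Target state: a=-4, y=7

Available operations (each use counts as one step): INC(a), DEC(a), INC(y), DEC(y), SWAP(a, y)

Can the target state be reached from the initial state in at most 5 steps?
Yes

Path (2 steps): INC(a) → SWAP(a, y)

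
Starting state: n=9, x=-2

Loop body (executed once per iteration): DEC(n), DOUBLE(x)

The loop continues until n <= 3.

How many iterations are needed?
6

Tracing iterations:
Initial: n=9, x=-2
After iteration 1: n=8, x=-4
After iteration 2: n=7, x=-8
After iteration 3: n=6, x=-16
After iteration 4: n=5, x=-32
After iteration 5: n=4, x=-64
After iteration 6: n=3, x=-128
n <= 3 now holds, so the loop exits after 6 iterations.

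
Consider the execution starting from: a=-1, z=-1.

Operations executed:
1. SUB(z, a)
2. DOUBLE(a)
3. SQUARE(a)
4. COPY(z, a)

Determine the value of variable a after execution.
a = 4

Tracing execution:
Step 1: SUB(z, a) → a = -1
Step 2: DOUBLE(a) → a = -2
Step 3: SQUARE(a) → a = 4
Step 4: COPY(z, a) → a = 4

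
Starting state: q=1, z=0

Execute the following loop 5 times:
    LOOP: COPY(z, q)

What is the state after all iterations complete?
q=1, z=1

Iteration trace:
Start: q=1, z=0
After iteration 1: q=1, z=1
After iteration 2: q=1, z=1
After iteration 3: q=1, z=1
After iteration 4: q=1, z=1
After iteration 5: q=1, z=1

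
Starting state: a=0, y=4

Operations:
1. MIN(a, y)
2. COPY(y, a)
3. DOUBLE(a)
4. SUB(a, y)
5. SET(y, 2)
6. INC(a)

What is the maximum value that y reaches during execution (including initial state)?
4

Values of y at each step:
Initial: y = 4 ← maximum
After step 1: y = 4
After step 2: y = 0
After step 3: y = 0
After step 4: y = 0
After step 5: y = 2
After step 6: y = 2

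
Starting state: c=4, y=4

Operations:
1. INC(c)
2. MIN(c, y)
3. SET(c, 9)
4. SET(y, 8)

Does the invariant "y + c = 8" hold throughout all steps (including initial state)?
No, violated after step 1

The invariant is violated after step 1.

State at each step:
Initial: c=4, y=4
After step 1: c=5, y=4
After step 2: c=4, y=4
After step 3: c=9, y=4
After step 4: c=9, y=8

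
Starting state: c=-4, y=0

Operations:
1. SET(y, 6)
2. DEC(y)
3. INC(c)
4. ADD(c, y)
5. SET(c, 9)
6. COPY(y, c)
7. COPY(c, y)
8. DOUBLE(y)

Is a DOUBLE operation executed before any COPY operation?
No

First DOUBLE: step 8
First COPY: step 6
Since 8 > 6, COPY comes first.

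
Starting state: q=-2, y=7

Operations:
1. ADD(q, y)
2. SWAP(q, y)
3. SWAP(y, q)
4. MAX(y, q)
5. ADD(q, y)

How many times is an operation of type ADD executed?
2

Counting ADD operations:
Step 1: ADD(q, y) ← ADD
Step 5: ADD(q, y) ← ADD
Total: 2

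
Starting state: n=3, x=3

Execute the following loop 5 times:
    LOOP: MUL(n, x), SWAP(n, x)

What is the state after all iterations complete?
n=6561, x=1594323

Iteration trace:
Start: n=3, x=3
After iteration 1: n=3, x=9
After iteration 2: n=9, x=27
After iteration 3: n=27, x=243
After iteration 4: n=243, x=6561
After iteration 5: n=6561, x=1594323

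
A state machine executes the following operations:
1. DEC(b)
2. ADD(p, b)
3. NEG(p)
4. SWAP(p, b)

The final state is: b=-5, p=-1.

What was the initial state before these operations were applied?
b=0, p=6

Working backwards:
Final state: b=-5, p=-1
Before step 4 (SWAP(p, b)): b=-1, p=-5
Before step 3 (NEG(p)): b=-1, p=5
Before step 2 (ADD(p, b)): b=-1, p=6
Before step 1 (DEC(b)): b=0, p=6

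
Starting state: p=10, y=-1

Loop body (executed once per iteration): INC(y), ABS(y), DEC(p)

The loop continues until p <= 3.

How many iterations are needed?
7

Tracing iterations:
Initial: p=10, y=-1
After iteration 1: p=9, y=0
After iteration 2: p=8, y=1
After iteration 3: p=7, y=2
After iteration 4: p=6, y=3
After iteration 5: p=5, y=4
After iteration 6: p=4, y=5
After iteration 7: p=3, y=6
p <= 3 now holds, so the loop exits after 7 iterations.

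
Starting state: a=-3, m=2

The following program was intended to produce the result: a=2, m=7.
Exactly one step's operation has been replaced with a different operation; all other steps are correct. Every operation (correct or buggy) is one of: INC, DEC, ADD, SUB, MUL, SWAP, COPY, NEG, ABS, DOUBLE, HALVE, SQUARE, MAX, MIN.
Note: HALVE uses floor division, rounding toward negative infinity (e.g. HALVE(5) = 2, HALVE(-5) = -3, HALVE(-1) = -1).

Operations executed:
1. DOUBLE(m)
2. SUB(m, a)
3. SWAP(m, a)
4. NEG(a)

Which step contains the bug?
Step 3

Trace with buggy code:
Initial: a=-3, m=2
After step 1: a=-3, m=4
After step 2: a=-3, m=7
After step 3: a=7, m=-3
After step 4: a=-7, m=-3
Actual final a=-7, m=-3 ≠ expected a=2, m=7.
Step 3 is the only position where a single-operation replacement can produce the expected result.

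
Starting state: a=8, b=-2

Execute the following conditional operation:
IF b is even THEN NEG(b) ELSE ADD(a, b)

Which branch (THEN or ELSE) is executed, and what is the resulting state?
Branch: THEN, Final state: a=8, b=2

Evaluating condition: b is even
Condition is True, so THEN branch executes
After NEG(b): a=8, b=2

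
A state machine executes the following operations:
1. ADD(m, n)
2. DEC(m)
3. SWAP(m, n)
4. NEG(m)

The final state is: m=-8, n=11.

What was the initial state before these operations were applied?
m=4, n=8

Working backwards:
Final state: m=-8, n=11
Before step 4 (NEG(m)): m=8, n=11
Before step 3 (SWAP(m, n)): m=11, n=8
Before step 2 (DEC(m)): m=12, n=8
Before step 1 (ADD(m, n)): m=4, n=8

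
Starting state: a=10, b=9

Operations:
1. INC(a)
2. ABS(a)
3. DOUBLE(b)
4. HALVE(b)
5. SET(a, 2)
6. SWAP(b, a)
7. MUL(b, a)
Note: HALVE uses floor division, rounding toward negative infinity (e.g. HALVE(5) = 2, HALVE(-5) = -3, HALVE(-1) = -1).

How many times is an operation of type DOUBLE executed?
1

Counting DOUBLE operations:
Step 3: DOUBLE(b) ← DOUBLE
Total: 1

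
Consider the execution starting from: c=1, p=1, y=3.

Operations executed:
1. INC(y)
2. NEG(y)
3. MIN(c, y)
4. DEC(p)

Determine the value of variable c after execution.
c = -4

Tracing execution:
Step 1: INC(y) → c = 1
Step 2: NEG(y) → c = 1
Step 3: MIN(c, y) → c = -4
Step 4: DEC(p) → c = -4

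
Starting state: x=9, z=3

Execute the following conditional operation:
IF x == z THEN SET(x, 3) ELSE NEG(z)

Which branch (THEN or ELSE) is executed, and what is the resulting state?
Branch: ELSE, Final state: x=9, z=-3

Evaluating condition: x == z
x = 9, z = 3
Condition is False, so ELSE branch executes
After NEG(z): x=9, z=-3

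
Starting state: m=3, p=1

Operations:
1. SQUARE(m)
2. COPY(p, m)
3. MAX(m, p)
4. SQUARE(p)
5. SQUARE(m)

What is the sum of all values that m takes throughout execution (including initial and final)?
120

Values of m at each step:
Initial: m = 3
After step 1: m = 9
After step 2: m = 9
After step 3: m = 9
After step 4: m = 9
After step 5: m = 81
Sum = 3 + 9 + 9 + 9 + 9 + 81 = 120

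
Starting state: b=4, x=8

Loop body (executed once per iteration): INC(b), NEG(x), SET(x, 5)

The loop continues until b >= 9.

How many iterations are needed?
5

Tracing iterations:
Initial: b=4, x=8
After iteration 1: b=5, x=5
After iteration 2: b=6, x=5
After iteration 3: b=7, x=5
After iteration 4: b=8, x=5
After iteration 5: b=9, x=5
b >= 9 now holds, so the loop exits after 5 iterations.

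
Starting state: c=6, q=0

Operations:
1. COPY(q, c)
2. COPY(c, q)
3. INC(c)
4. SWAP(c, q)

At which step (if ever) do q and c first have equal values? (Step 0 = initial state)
Step 1

q and c first become equal after step 1.

Comparing values at each step:
Initial: q=0, c=6
After step 1: q=6, c=6 ← equal!
After step 2: q=6, c=6 ← equal!
After step 3: q=6, c=7
After step 4: q=7, c=6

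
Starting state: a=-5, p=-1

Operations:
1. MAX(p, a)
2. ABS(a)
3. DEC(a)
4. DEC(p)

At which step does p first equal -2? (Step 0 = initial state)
Step 4

Tracing p:
Initial: p = -1
After step 1: p = -1
After step 2: p = -1
After step 3: p = -1
After step 4: p = -2 ← first occurrence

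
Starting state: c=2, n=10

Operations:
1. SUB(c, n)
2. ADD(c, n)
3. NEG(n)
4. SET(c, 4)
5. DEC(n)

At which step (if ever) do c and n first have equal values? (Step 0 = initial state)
Never

c and n never become equal during execution.

Comparing values at each step:
Initial: c=2, n=10
After step 1: c=-8, n=10
After step 2: c=2, n=10
After step 3: c=2, n=-10
After step 4: c=4, n=-10
After step 5: c=4, n=-11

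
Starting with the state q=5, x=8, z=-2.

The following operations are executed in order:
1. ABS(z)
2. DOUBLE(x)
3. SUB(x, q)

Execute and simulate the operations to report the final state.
{q: 5, x: 11, z: 2}

Step-by-step execution:
Initial: q=5, x=8, z=-2
After step 1 (ABS(z)): q=5, x=8, z=2
After step 2 (DOUBLE(x)): q=5, x=16, z=2
After step 3 (SUB(x, q)): q=5, x=11, z=2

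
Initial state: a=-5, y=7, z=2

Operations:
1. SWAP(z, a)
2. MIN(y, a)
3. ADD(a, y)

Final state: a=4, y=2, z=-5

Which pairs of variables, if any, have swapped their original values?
None

Comparing initial and final values:
a: -5 → 4
y: 7 → 2
z: 2 → -5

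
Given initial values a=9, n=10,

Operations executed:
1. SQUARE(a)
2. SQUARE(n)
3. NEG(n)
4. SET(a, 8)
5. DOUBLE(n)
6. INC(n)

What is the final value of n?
n = -199

Tracing execution:
Step 1: SQUARE(a) → n = 10
Step 2: SQUARE(n) → n = 100
Step 3: NEG(n) → n = -100
Step 4: SET(a, 8) → n = -100
Step 5: DOUBLE(n) → n = -200
Step 6: INC(n) → n = -199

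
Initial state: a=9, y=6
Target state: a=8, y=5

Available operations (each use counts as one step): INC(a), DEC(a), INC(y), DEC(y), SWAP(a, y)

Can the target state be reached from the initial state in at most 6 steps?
Yes

Path (2 steps): DEC(a) → DEC(y)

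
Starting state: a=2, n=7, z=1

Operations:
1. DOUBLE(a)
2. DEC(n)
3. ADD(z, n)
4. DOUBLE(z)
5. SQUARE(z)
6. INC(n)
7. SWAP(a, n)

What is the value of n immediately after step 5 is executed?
n = 6

Tracing n through execution:
Initial: n = 7
After step 1 (DOUBLE(a)): n = 7
After step 2 (DEC(n)): n = 6
After step 3 (ADD(z, n)): n = 6
After step 4 (DOUBLE(z)): n = 6
After step 5 (SQUARE(z)): n = 6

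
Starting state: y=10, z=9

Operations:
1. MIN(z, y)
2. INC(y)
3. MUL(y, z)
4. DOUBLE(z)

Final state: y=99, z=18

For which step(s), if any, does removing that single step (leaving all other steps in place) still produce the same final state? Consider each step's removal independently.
Step(s) 1

Testing removal of each single step:
Without step 1: final = y=99, z=18 (same)
Without step 2: final = y=90, z=18 (different)
Without step 3: final = y=11, z=18 (different)
Without step 4: final = y=99, z=9 (different)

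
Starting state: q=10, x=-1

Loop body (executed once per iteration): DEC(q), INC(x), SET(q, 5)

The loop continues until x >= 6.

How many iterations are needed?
7

Tracing iterations:
Initial: q=10, x=-1
After iteration 1: q=5, x=0
After iteration 2: q=5, x=1
After iteration 3: q=5, x=2
After iteration 4: q=5, x=3
After iteration 5: q=5, x=4
After iteration 6: q=5, x=5
After iteration 7: q=5, x=6
x >= 6 now holds, so the loop exits after 7 iterations.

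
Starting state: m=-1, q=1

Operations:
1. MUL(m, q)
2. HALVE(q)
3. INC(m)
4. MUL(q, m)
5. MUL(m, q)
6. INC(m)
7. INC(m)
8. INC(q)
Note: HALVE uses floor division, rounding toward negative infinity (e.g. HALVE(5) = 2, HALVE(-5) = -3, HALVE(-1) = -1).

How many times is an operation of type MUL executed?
3

Counting MUL operations:
Step 1: MUL(m, q) ← MUL
Step 4: MUL(q, m) ← MUL
Step 5: MUL(m, q) ← MUL
Total: 3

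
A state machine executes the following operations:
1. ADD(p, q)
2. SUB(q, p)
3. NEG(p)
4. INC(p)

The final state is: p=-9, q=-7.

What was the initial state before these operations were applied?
p=7, q=3

Working backwards:
Final state: p=-9, q=-7
Before step 4 (INC(p)): p=-10, q=-7
Before step 3 (NEG(p)): p=10, q=-7
Before step 2 (SUB(q, p)): p=10, q=3
Before step 1 (ADD(p, q)): p=7, q=3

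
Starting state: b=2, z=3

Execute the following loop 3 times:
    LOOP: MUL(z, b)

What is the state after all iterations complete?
b=2, z=24

Iteration trace:
Start: b=2, z=3
After iteration 1: b=2, z=6
After iteration 2: b=2, z=12
After iteration 3: b=2, z=24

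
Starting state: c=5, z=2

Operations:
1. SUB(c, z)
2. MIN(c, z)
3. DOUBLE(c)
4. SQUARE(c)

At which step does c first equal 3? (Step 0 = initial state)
Step 1

Tracing c:
Initial: c = 5
After step 1: c = 3 ← first occurrence
After step 2: c = 2
After step 3: c = 4
After step 4: c = 16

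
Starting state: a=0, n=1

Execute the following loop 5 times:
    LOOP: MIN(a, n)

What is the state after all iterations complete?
a=0, n=1

Iteration trace:
Start: a=0, n=1
After iteration 1: a=0, n=1
After iteration 2: a=0, n=1
After iteration 3: a=0, n=1
After iteration 4: a=0, n=1
After iteration 5: a=0, n=1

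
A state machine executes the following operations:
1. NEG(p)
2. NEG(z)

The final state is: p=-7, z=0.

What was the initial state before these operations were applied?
p=7, z=0

Working backwards:
Final state: p=-7, z=0
Before step 2 (NEG(z)): p=-7, z=0
Before step 1 (NEG(p)): p=7, z=0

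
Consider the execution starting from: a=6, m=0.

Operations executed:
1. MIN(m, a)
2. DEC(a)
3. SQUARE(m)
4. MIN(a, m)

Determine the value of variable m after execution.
m = 0

Tracing execution:
Step 1: MIN(m, a) → m = 0
Step 2: DEC(a) → m = 0
Step 3: SQUARE(m) → m = 0
Step 4: MIN(a, m) → m = 0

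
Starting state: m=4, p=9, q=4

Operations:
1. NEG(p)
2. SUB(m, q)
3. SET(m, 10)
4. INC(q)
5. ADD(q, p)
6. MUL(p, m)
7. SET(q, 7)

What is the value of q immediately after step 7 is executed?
q = 7

Tracing q through execution:
Initial: q = 4
After step 1 (NEG(p)): q = 4
After step 2 (SUB(m, q)): q = 4
After step 3 (SET(m, 10)): q = 4
After step 4 (INC(q)): q = 5
After step 5 (ADD(q, p)): q = -4
After step 6 (MUL(p, m)): q = -4
After step 7 (SET(q, 7)): q = 7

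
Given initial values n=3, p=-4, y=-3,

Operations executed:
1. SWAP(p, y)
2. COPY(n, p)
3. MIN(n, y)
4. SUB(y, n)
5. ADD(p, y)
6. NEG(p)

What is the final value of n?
n = -4

Tracing execution:
Step 1: SWAP(p, y) → n = 3
Step 2: COPY(n, p) → n = -3
Step 3: MIN(n, y) → n = -4
Step 4: SUB(y, n) → n = -4
Step 5: ADD(p, y) → n = -4
Step 6: NEG(p) → n = -4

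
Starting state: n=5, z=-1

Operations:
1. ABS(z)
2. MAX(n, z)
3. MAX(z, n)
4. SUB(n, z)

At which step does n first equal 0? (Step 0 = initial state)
Step 4

Tracing n:
Initial: n = 5
After step 1: n = 5
After step 2: n = 5
After step 3: n = 5
After step 4: n = 0 ← first occurrence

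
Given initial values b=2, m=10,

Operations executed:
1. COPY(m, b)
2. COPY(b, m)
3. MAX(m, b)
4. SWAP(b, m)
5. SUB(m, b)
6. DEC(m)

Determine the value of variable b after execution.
b = 2

Tracing execution:
Step 1: COPY(m, b) → b = 2
Step 2: COPY(b, m) → b = 2
Step 3: MAX(m, b) → b = 2
Step 4: SWAP(b, m) → b = 2
Step 5: SUB(m, b) → b = 2
Step 6: DEC(m) → b = 2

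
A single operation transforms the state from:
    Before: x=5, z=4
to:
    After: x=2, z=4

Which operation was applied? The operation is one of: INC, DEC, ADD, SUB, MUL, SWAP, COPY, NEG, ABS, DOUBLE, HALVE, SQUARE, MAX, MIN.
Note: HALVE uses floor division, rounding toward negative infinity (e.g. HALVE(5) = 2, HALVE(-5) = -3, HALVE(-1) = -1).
HALVE(x)

Analyzing the change:
Before: x=5, z=4
After: x=2, z=4
Variable x changed from 5 to 2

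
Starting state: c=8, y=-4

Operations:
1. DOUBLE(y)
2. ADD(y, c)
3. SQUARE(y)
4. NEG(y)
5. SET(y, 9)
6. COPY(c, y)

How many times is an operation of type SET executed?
1

Counting SET operations:
Step 5: SET(y, 9) ← SET
Total: 1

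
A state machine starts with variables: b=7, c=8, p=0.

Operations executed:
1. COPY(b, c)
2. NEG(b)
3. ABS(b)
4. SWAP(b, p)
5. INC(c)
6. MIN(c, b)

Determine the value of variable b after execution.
b = 0

Tracing execution:
Step 1: COPY(b, c) → b = 8
Step 2: NEG(b) → b = -8
Step 3: ABS(b) → b = 8
Step 4: SWAP(b, p) → b = 0
Step 5: INC(c) → b = 0
Step 6: MIN(c, b) → b = 0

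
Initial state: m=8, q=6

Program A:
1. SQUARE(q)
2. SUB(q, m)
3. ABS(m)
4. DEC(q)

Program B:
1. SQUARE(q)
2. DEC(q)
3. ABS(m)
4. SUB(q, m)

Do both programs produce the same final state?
Yes

Program A final state: m=8, q=27
Program B final state: m=8, q=27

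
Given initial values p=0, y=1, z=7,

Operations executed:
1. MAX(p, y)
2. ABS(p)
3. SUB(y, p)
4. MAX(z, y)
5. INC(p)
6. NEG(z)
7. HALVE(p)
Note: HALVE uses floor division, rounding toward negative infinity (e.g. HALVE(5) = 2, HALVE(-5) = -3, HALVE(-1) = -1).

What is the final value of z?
z = -7

Tracing execution:
Step 1: MAX(p, y) → z = 7
Step 2: ABS(p) → z = 7
Step 3: SUB(y, p) → z = 7
Step 4: MAX(z, y) → z = 7
Step 5: INC(p) → z = 7
Step 6: NEG(z) → z = -7
Step 7: HALVE(p) → z = -7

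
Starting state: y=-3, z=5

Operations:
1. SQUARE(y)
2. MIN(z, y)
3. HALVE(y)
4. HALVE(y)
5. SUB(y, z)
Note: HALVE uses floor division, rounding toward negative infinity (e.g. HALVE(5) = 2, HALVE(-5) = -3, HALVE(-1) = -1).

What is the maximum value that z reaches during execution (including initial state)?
5

Values of z at each step:
Initial: z = 5 ← maximum
After step 1: z = 5
After step 2: z = 5
After step 3: z = 5
After step 4: z = 5
After step 5: z = 5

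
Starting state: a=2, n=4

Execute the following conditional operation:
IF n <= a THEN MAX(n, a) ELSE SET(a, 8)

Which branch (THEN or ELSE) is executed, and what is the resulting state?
Branch: ELSE, Final state: a=8, n=4

Evaluating condition: n <= a
n = 4, a = 2
Condition is False, so ELSE branch executes
After SET(a, 8): a=8, n=4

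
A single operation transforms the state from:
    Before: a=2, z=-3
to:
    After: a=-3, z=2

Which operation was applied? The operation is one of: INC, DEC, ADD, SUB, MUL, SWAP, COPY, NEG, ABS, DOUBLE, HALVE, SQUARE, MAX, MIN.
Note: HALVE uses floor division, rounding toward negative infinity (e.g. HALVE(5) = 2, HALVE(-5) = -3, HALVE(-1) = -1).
SWAP(a, z)

Analyzing the change:
Before: a=2, z=-3
After: a=-3, z=2
Variable a changed from 2 to -3
Variable z changed from -3 to 2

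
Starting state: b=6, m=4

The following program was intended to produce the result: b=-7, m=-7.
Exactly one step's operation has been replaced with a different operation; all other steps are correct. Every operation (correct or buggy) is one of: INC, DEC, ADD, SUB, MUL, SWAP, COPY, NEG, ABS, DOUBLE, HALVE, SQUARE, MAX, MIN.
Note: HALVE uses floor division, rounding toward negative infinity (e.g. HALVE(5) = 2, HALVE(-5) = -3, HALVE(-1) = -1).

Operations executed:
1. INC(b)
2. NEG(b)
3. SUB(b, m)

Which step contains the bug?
Step 3

Trace with buggy code:
Initial: b=6, m=4
After step 1: b=7, m=4
After step 2: b=-7, m=4
After step 3: b=-11, m=4
Actual final b=-11, m=4 ≠ expected b=-7, m=-7.
Step 3 is the only position where a single-operation replacement can produce the expected result.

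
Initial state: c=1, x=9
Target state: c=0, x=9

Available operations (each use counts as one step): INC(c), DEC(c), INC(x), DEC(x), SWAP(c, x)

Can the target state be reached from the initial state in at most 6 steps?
Yes

Path (1 step): DEC(c)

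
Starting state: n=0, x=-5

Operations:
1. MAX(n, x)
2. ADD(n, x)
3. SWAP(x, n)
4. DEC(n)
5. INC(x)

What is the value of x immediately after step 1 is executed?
x = -5

Tracing x through execution:
Initial: x = -5
After step 1 (MAX(n, x)): x = -5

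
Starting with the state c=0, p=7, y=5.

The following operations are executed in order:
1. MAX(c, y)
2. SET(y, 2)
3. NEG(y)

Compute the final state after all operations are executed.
{c: 5, p: 7, y: -2}

Step-by-step execution:
Initial: c=0, p=7, y=5
After step 1 (MAX(c, y)): c=5, p=7, y=5
After step 2 (SET(y, 2)): c=5, p=7, y=2
After step 3 (NEG(y)): c=5, p=7, y=-2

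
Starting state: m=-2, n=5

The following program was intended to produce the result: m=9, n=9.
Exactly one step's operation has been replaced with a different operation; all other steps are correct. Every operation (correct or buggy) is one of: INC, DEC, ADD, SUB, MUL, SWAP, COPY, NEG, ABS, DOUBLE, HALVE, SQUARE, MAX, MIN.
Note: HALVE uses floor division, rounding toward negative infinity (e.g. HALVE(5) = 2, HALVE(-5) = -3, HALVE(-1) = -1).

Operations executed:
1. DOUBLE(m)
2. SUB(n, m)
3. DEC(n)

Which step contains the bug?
Step 3

Trace with buggy code:
Initial: m=-2, n=5
After step 1: m=-4, n=5
After step 2: m=-4, n=9
After step 3: m=-4, n=8
Actual final m=-4, n=8 ≠ expected m=9, n=9.
Step 3 is the only position where a single-operation replacement can produce the expected result.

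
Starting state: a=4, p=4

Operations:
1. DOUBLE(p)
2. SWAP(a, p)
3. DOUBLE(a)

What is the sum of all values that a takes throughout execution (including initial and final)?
32

Values of a at each step:
Initial: a = 4
After step 1: a = 4
After step 2: a = 8
After step 3: a = 16
Sum = 4 + 4 + 8 + 16 = 32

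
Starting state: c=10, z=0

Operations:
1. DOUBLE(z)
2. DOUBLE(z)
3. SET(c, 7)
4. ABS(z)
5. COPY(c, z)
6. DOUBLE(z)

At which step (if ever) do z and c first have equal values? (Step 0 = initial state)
Step 5

z and c first become equal after step 5.

Comparing values at each step:
Initial: z=0, c=10
After step 1: z=0, c=10
After step 2: z=0, c=10
After step 3: z=0, c=7
After step 4: z=0, c=7
After step 5: z=0, c=0 ← equal!
After step 6: z=0, c=0 ← equal!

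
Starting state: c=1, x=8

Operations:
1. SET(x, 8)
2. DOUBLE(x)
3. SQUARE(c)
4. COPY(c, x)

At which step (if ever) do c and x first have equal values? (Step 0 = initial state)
Step 4

c and x first become equal after step 4.

Comparing values at each step:
Initial: c=1, x=8
After step 1: c=1, x=8
After step 2: c=1, x=16
After step 3: c=1, x=16
After step 4: c=16, x=16 ← equal!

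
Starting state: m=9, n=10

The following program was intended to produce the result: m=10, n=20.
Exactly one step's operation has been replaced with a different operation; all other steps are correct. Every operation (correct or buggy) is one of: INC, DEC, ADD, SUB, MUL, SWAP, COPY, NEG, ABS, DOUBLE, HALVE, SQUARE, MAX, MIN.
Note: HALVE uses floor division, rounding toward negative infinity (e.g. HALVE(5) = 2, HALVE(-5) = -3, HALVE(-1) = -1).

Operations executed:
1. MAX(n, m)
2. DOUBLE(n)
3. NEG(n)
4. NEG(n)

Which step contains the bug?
Step 1

Trace with buggy code:
Initial: m=9, n=10
After step 1: m=9, n=10
After step 2: m=9, n=20
After step 3: m=9, n=-20
After step 4: m=9, n=20
Actual final m=9, n=20 ≠ expected m=10, n=20.
Step 1 is the only position where a single-operation replacement can produce the expected result.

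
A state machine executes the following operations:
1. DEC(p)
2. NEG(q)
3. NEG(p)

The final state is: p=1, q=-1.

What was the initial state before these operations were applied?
p=0, q=1

Working backwards:
Final state: p=1, q=-1
Before step 3 (NEG(p)): p=-1, q=-1
Before step 2 (NEG(q)): p=-1, q=1
Before step 1 (DEC(p)): p=0, q=1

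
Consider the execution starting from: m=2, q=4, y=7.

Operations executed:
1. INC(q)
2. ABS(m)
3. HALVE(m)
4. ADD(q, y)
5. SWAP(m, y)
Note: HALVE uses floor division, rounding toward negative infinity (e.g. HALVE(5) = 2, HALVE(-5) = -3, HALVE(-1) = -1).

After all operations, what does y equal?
y = 1

Tracing execution:
Step 1: INC(q) → y = 7
Step 2: ABS(m) → y = 7
Step 3: HALVE(m) → y = 7
Step 4: ADD(q, y) → y = 7
Step 5: SWAP(m, y) → y = 1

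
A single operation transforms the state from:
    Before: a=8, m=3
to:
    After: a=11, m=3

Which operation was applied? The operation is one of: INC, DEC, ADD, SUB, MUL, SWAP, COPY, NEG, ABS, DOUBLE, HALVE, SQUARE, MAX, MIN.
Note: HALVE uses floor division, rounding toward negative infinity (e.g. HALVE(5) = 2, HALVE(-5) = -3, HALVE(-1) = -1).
ADD(a, m)

Analyzing the change:
Before: a=8, m=3
After: a=11, m=3
Variable a changed from 8 to 11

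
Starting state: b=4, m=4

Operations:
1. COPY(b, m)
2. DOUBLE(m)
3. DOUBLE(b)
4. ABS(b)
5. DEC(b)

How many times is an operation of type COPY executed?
1

Counting COPY operations:
Step 1: COPY(b, m) ← COPY
Total: 1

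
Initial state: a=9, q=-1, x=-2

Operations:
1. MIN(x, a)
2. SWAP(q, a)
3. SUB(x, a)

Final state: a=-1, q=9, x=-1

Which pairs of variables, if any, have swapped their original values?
(q, a)

Comparing initial and final values:
q: -1 → 9
a: 9 → -1
x: -2 → -1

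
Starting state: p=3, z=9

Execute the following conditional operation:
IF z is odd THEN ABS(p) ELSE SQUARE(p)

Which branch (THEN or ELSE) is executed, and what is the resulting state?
Branch: THEN, Final state: p=3, z=9

Evaluating condition: z is odd
Condition is True, so THEN branch executes
After ABS(p): p=3, z=9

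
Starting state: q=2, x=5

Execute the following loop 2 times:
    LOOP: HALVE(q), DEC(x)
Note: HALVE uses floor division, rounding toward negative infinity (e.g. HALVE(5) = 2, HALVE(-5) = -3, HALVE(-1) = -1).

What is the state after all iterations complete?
q=0, x=3

Iteration trace:
Start: q=2, x=5
After iteration 1: q=1, x=4
After iteration 2: q=0, x=3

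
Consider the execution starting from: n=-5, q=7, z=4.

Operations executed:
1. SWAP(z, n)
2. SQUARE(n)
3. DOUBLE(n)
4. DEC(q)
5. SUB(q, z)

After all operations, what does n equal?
n = 32

Tracing execution:
Step 1: SWAP(z, n) → n = 4
Step 2: SQUARE(n) → n = 16
Step 3: DOUBLE(n) → n = 32
Step 4: DEC(q) → n = 32
Step 5: SUB(q, z) → n = 32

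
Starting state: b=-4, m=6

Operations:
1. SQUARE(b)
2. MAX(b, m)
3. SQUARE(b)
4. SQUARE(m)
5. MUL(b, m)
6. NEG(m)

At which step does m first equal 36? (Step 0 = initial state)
Step 4

Tracing m:
Initial: m = 6
After step 1: m = 6
After step 2: m = 6
After step 3: m = 6
After step 4: m = 36 ← first occurrence
After step 5: m = 36
After step 6: m = -36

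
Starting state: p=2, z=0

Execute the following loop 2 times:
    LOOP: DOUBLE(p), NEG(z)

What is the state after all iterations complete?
p=8, z=0

Iteration trace:
Start: p=2, z=0
After iteration 1: p=4, z=0
After iteration 2: p=8, z=0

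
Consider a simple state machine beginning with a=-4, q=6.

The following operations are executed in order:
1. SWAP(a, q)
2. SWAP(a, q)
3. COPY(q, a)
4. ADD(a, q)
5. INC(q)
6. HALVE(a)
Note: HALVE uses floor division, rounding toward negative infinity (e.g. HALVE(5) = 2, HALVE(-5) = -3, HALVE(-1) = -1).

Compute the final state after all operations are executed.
{a: -4, q: -3}

Step-by-step execution:
Initial: a=-4, q=6
After step 1 (SWAP(a, q)): a=6, q=-4
After step 2 (SWAP(a, q)): a=-4, q=6
After step 3 (COPY(q, a)): a=-4, q=-4
After step 4 (ADD(a, q)): a=-8, q=-4
After step 5 (INC(q)): a=-8, q=-3
After step 6 (HALVE(a)): a=-4, q=-3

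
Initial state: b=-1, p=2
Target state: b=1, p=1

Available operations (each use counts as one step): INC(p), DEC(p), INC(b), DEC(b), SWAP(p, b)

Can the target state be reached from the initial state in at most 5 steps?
Yes

Path (3 steps): DEC(p) → INC(b) → INC(b)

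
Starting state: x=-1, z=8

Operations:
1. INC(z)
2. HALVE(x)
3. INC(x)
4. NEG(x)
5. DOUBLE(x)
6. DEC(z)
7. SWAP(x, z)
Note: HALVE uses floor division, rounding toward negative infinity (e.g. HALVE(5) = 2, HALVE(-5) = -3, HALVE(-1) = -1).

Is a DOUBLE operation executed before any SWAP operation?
Yes

First DOUBLE: step 5
First SWAP: step 7
Since 5 < 7, DOUBLE comes first.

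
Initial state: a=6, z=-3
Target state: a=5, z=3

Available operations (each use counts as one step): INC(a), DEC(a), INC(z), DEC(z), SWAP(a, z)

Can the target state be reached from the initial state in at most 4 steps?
No

The target state cannot be reached within 4 steps.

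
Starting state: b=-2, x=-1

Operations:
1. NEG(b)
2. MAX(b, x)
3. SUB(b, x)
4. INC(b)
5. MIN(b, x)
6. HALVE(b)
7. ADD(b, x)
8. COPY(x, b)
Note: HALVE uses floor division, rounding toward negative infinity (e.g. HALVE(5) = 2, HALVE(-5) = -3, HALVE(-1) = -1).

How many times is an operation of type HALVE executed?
1

Counting HALVE operations:
Step 6: HALVE(b) ← HALVE
Total: 1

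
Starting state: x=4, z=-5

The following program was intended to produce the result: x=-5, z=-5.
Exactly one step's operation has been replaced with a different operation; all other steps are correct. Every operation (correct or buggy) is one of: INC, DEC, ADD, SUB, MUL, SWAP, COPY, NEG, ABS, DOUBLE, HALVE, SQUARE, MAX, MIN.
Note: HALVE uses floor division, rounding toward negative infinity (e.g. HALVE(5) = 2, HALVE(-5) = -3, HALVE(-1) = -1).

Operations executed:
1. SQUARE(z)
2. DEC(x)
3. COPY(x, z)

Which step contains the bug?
Step 1

Trace with buggy code:
Initial: x=4, z=-5
After step 1: x=4, z=25
After step 2: x=3, z=25
After step 3: x=25, z=25
Actual final x=25, z=25 ≠ expected x=-5, z=-5.
Step 1 is the only position where a single-operation replacement can produce the expected result.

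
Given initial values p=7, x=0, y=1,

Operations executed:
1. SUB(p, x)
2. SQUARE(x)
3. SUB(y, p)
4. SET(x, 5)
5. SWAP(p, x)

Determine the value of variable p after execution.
p = 5

Tracing execution:
Step 1: SUB(p, x) → p = 7
Step 2: SQUARE(x) → p = 7
Step 3: SUB(y, p) → p = 7
Step 4: SET(x, 5) → p = 7
Step 5: SWAP(p, x) → p = 5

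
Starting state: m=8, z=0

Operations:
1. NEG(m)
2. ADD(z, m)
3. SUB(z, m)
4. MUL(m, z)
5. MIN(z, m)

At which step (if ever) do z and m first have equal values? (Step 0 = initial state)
Step 2

z and m first become equal after step 2.

Comparing values at each step:
Initial: z=0, m=8
After step 1: z=0, m=-8
After step 2: z=-8, m=-8 ← equal!
After step 3: z=0, m=-8
After step 4: z=0, m=0 ← equal!
After step 5: z=0, m=0 ← equal!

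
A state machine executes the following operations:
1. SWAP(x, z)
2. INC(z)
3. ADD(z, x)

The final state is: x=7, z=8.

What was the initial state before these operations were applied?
x=0, z=7

Working backwards:
Final state: x=7, z=8
Before step 3 (ADD(z, x)): x=7, z=1
Before step 2 (INC(z)): x=7, z=0
Before step 1 (SWAP(x, z)): x=0, z=7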